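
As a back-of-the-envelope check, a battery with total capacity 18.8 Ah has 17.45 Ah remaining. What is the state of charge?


SOC = (remaining / total) * 100 = (17.45 / 18.8) * 100 = 92.82%

92.82%


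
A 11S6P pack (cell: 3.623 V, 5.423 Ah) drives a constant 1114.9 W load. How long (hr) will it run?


Step 1: E_pack = Ns * V_cell * Np * C_cell = 11 * 3.623 * 6 * 5.423 = 1296.7 Wh
Step 2: t = E_pack / P = 1296.7 / 1114.9 = 1.163 hr

1.163 hr


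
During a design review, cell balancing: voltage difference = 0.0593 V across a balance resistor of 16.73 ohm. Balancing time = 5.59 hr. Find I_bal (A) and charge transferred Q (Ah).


I_bal = dV / R = 0.0593 / 16.73 = 0.0035445 A
Q = I_bal * t = 0.0035445 * 5.59 = 0.01981 Ah

I=0.0035445 A, Q=0.01981 Ah


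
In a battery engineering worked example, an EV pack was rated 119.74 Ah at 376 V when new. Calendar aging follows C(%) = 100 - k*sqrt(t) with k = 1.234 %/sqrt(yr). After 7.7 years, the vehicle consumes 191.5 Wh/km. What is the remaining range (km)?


Step 1: capacity retention = 100 - 1.234 * sqrt(7.7) = 100 - 1.234 * 2.7749 = 96.576%
Step 2: C_now = 119.74 * 96.576/100 = 115.64 Ah
Step 3: E_pack = V * C_now = 376 * 115.64 = 43481 Wh
Step 4: range = E_pack / consumption = 43481 / 191.5 = 227.1 km

227.1 km


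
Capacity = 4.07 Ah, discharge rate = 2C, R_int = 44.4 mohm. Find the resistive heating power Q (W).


Convert: R = 44.4 mohm = 0.0444 ohm
Step 1: I = C_rate * capacity = 2 * 4.07 = 8.14 A
Step 2: Q = I^2 * R = 8.14^2 * 0.0444 = 66.26 * 0.0444 = 2.942 W

2.942 W


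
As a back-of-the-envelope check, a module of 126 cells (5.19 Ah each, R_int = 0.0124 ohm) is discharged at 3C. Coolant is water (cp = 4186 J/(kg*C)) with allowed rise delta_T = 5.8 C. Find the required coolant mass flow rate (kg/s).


Step 1: I = 3 * 5.19 = 15.57 A
Step 2: Q_cell = I^2 * R = 15.57^2 * 0.0124 = 3.0061 W
Step 3: Q_total = 126 * 3.0061 = 378.77 W
Step 4: m_dot = Q_total / (cp * dT) = 378.77 / (4186 * 5.8) = 0.01560 kg/s

0.01560 kg/s


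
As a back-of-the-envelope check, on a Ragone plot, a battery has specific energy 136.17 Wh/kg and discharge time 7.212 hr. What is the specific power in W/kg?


P_specific = E / t = 136.17 / 7.212 = 18.88 W/kg

18.88 W/kg


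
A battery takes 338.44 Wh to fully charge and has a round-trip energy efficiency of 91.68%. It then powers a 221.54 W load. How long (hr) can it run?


Step 1: E_discharge = eta/100 * E_charge = 91.68/100 * 338.44 = 310.28 Wh
Step 2: t = E_discharge / P = 310.28 / 221.54 = 1.401 hr

1.401 hr


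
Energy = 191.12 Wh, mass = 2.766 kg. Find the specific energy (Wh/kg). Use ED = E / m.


ED = E / m = 191.12 / 2.766 = 69.10 Wh/kg

69.10 Wh/kg


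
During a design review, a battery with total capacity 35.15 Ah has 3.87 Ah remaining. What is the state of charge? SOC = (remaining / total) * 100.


SOC% = 3.87 / 35.15 * 100 = 11.01%

11.01%


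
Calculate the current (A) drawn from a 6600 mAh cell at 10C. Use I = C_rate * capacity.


Convert: capacity = 6600 mAh = 6.6 Ah
I = C_rate * capacity = 10 * 6.6 = 66 A

66 A


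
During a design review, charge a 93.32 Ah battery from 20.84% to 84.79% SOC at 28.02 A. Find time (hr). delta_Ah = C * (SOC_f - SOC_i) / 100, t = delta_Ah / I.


Step 1: dSOC = 84.79% - 20.84% = 63.95%
Step 2: delta_Ah = 93.32 * 63.95 / 100 = 59.678 Ah
Step 3: t = 59.678 / 28.02 = 2.130 hr

2.130 hr


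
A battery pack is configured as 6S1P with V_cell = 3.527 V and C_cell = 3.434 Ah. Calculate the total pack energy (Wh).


E = Ns * Vcell * Np * Ccell = 6 * 3.527 * 1 * 3.434 = 72.67 Wh

72.67 Wh


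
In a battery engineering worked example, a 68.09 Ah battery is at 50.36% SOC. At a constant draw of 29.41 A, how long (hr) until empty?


Step 1: remaining = SOC/100 * C_total = 50.36/100 * 68.09 = 34.29 Ah
Step 2: t = remaining / I = 34.29 / 29.41 = 1.166 hr

1.166 hr


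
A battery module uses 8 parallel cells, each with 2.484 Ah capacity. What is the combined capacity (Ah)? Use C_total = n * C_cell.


C_total = 8 * 2.484 = 19.872 Ah

19.872 Ah


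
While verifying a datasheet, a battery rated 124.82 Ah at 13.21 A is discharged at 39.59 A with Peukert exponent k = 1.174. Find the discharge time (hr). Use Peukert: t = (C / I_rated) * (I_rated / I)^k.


t_rated = C / I_rated = 124.82 / 13.21 = 9.4489 hr
(I_rated/I)^k = (0.33367)^1.174 = 0.27566
t = t_rated * (I_rated/I)^k = 9.4489 * 0.27566 = 2.605 hr

2.605 hr


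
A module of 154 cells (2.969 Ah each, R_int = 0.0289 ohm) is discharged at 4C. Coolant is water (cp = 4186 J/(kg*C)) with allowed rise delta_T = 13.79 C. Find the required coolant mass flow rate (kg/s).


Step 1: I = 4 * 2.969 = 11.876 A
Step 2: Q_cell = I^2 * R = 11.876^2 * 0.0289 = 4.076 W
Step 3: Q_total = 154 * 4.076 = 627.7 W
Step 4: m_dot = Q_total / (cp * dT) = 627.7 / (4186 * 13.79) = 0.01087 kg/s

0.01087 kg/s


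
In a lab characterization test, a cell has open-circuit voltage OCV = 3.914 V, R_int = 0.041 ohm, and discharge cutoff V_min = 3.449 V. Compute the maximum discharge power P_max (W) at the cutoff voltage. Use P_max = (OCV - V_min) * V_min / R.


P_max = (OCV - V_min) * V_min / R = (3.914 - 3.449) * 3.449 / 0.041 = 0.465 * 3.449 / 0.041 = 39.12 W

39.12 W


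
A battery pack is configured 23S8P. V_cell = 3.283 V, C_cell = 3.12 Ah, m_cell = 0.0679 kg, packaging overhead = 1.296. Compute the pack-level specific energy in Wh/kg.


Step 1: V_pack = 23 * 3.283 = 75.509 V
Step 2: C_pack = 8 * 3.12 = 24.96 Ah
Step 3: E_pack = V_pack * C_pack = 75.509 * 24.96 = 1884.7 Wh
Step 4: m_pack = 23 * 8 * 0.0679 * 1.296 = 16.192 kg
Step 5: ED = E_pack / m_pack = 1884.7 / 16.192 = 116.4 Wh/kg

116.4 Wh/kg


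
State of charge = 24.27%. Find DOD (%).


DOD = 100 - SOC = 100 - 24.27 = 75.73%

75.73%


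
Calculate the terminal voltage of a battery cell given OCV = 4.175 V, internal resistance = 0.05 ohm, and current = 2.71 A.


V = OCV - I*R = 4.175 - 2.71 * 0.05 = 4.040 V

4.040 V


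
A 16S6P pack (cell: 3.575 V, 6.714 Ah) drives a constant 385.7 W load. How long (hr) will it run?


Step 1: E_pack = Ns * V_cell * Np * C_cell = 16 * 3.575 * 6 * 6.714 = 2304.2 Wh
Step 2: t = E_pack / P = 2304.2 / 385.7 = 5.974 hr

5.974 hr


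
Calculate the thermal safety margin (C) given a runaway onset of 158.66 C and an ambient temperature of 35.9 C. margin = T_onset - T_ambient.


margin = T_onset - T_ambient = 158.66 - 35.9 = 122.76 C

122.76 C


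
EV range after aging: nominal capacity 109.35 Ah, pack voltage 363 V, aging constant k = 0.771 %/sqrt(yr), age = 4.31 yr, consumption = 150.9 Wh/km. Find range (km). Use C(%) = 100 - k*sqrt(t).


Step 1: capacity retention = 100 - 0.771 * sqrt(4.31) = 100 - 0.771 * 2.0761 = 98.399%
Step 2: C_now = 109.35 * 98.399/100 = 107.6 Ah
Step 3: E_pack = V * C_now = 363 * 107.6 = 39059 Wh
Step 4: range = E_pack / consumption = 39059 / 150.9 = 258.8 km

258.8 km


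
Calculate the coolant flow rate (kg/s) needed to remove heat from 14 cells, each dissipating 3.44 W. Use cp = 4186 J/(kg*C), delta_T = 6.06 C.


Q_total = 14 * 3.44 = 48.16 W
m_dot = Q_total / (cp * dT) = 48.16 / (4186 * 6.06) = 0.001899 kg/s

0.001899 kg/s


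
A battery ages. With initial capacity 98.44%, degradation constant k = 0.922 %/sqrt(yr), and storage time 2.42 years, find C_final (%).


sqrt(t) = sqrt(2.42) = 1.5556
C_final = 98.44 - 0.922 * 1.5556 = 97.01%

97.01%


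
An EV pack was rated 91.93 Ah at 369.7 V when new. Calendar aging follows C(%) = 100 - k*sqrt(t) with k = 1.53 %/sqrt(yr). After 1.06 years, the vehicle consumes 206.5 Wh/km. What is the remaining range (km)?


Step 1: capacity retention = 100 - 1.53 * sqrt(1.06) = 100 - 1.53 * 1.0296 = 98.425%
Step 2: C_now = 91.93 * 98.425/100 = 90.482 Ah
Step 3: E_pack = V * C_now = 369.7 * 90.482 = 33451 Wh
Step 4: range = E_pack / consumption = 33451 / 206.5 = 162.0 km

162.0 km


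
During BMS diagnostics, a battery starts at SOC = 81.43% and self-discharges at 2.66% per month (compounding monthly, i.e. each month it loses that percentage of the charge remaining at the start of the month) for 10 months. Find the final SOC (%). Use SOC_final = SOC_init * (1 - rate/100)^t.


decay = (1 - 2.66/100)^10 = 0.76368
SOC_final = 81.43 * 0.76368 = 62.19%

62.19%


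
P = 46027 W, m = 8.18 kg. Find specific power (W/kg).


SP = P / m = 46027 / 8.18 = 5627 W/kg

5627 W/kg


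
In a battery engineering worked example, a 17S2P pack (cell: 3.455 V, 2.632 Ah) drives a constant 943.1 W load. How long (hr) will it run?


Step 1: E_pack = Ns * V_cell * Np * C_cell = 17 * 3.455 * 2 * 2.632 = 309.18 Wh
Step 2: t = E_pack / P = 309.18 / 943.1 = 0.3278 hr

0.3278 hr


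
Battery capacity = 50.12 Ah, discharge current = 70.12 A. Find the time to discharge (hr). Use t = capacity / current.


Runtime = 50.12 Ah / 70.12 A = 0.7148 hr

0.7148 hr


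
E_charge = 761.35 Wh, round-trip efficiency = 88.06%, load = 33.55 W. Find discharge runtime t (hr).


Step 1: E_discharge = eta/100 * E_charge = 88.06/100 * 761.35 = 670.44 Wh
Step 2: t = E_discharge / P = 670.44 / 33.55 = 19.98 hr

19.98 hr


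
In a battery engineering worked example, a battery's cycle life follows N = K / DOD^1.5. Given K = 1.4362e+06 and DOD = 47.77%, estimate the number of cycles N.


DOD^1.5 = 330.17
N = K / DOD^1.5 = 1.4362e+06 / 330.17 = 4350

4350 cycles


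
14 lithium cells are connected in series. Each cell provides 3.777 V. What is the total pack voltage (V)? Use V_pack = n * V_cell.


Series voltages add: 14 * 3.777 V = 52.878 V

52.878 V


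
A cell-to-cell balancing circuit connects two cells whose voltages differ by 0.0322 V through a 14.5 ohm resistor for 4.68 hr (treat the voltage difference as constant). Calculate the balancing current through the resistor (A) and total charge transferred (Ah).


I_bal = dV / R = 0.0322 / 14.5 = 0.0022207 A
Q = I_bal * t = 0.0022207 * 4.68 = 0.01039 Ah

I=0.0022207 A, Q=0.01039 Ah


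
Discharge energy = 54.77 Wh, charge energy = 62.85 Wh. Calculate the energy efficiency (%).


Round-trip efficiency = 54.77/62.85 * 100% = 87.14%

87.14%


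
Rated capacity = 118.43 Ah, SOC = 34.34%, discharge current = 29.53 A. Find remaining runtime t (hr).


Step 1: remaining = SOC/100 * C_total = 34.34/100 * 118.43 = 40.669 Ah
Step 2: t = remaining / I = 40.669 / 29.53 = 1.377 hr

1.377 hr


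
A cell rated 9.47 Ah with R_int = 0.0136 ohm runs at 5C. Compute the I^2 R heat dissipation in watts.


Step 1: I = C_rate * capacity = 5 * 9.47 = 47.35 A
Step 2: Q = I^2 * R = 47.35^2 * 0.0136 = 2242 * 0.0136 = 30.49 W

30.49 W


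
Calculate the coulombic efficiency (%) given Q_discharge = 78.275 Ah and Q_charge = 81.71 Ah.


eta_c = Q_dis / Q_chg * 100 = 78.275 / 81.71 * 100 = 95.80%

95.80%


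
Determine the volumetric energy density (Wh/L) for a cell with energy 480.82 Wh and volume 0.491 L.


ED = E / V = 480.82 / 0.491 = 979.3 Wh/L

979.3 Wh/L


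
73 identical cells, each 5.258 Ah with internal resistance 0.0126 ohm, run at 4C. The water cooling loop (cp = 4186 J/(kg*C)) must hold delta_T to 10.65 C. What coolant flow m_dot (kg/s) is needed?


Step 1: I = 4 * 5.258 = 21.032 A
Step 2: Q_cell = I^2 * R = 21.032^2 * 0.0126 = 5.5735 W
Step 3: Q_total = 73 * 5.5735 = 406.87 W
Step 4: m_dot = Q_total / (cp * dT) = 406.87 / (4186 * 10.65) = 0.009127 kg/s

0.009127 kg/s


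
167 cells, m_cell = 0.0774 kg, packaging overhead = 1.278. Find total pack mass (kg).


Cell mass sum = 167 * 0.0774 = 12.926 kg
With overhead 1.278: m_pack = 12.926 * 1.278 = 16.52 kg

16.52 kg


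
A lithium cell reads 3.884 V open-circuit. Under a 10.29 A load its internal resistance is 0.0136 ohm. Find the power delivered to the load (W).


Step 1: V_terminal = OCV - I*R = 3.884 - 10.29 * 0.0136 = 3.7441 V
Step 2: P_out = V_terminal * I = 3.7441 * 10.29 = 38.53 W

38.53 W


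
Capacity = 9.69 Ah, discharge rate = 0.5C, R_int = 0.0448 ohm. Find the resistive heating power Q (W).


Step 1: I = C_rate * capacity = 0.5 * 9.69 = 4.845 A
Step 2: Q = I^2 * R = 4.845^2 * 0.0448 = 23.474 * 0.0448 = 1.052 W

1.052 W


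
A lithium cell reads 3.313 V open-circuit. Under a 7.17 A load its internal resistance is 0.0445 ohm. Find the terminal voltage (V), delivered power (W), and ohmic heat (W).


Step 1: V_terminal = OCV - I*R = 3.313 - 7.17 * 0.0445 = 2.9939 V
Step 2: P_out = V_terminal * I = 2.9939 * 7.17 = 21.47 W
Step 3: Q = I^2 * R = 7.17^2 * 0.0445 = 2.288 W

V=2.9939 V, P=21.47 W, Q=2.288 W


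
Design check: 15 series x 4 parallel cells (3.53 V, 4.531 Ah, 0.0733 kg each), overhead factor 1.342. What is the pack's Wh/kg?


Step 1: V_pack = 15 * 3.53 = 52.95 V
Step 2: C_pack = 4 * 4.531 = 18.124 Ah
Step 3: E_pack = V_pack * C_pack = 52.95 * 18.124 = 959.67 Wh
Step 4: m_pack = 15 * 4 * 0.0733 * 1.342 = 5.9021 kg
Step 5: ED = E_pack / m_pack = 959.67 / 5.9021 = 162.6 Wh/kg

162.6 Wh/kg


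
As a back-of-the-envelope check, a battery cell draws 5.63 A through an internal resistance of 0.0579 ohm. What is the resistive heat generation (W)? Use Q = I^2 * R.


Q = I^2 * R = 5.63^2 * 0.0579 = 1.835 W

1.835 W


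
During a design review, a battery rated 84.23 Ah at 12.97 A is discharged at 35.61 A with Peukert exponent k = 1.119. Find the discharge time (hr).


Step 1: t_rated = C / I_rated = 84.23 / 12.97 = 6.4942 hr
Step 2: ratio = 12.97 / 35.61 = 0.36422
Step 3: ratio^k = 0.36422^1.119 = 0.32297
Step 4: t = t_rated * ratio^k = 6.4942 * 0.32297 = 2.097 hr

2.097 hr


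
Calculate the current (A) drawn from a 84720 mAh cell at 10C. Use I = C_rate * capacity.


Convert: capacity = 84720 mAh = 84.72 Ah
At 10C: I = 10 * 84.72 Ah = 847.2 A

847.2 A


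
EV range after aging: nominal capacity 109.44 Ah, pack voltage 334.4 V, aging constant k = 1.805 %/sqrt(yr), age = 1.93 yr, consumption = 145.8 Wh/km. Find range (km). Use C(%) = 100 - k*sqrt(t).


Step 1: capacity retention = 100 - 1.805 * sqrt(1.93) = 100 - 1.805 * 1.3892 = 97.492%
Step 2: C_now = 109.44 * 97.492/100 = 106.7 Ah
Step 3: E_pack = V * C_now = 334.4 * 106.7 = 35680 Wh
Step 4: range = E_pack / consumption = 35680 / 145.8 = 244.7 km

244.7 km


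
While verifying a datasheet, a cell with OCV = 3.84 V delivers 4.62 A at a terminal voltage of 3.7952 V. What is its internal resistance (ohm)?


R = (OCV - V) / I = (3.84 - 3.7952) / 4.62 = 0.009697 ohm

0.009697 ohm


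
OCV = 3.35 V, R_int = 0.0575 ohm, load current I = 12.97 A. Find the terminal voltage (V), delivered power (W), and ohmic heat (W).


Step 1: V_terminal = OCV - I*R = 3.35 - 12.97 * 0.0575 = 2.6042 V
Step 2: P_out = V_terminal * I = 2.6042 * 12.97 = 33.78 W
Step 3: Q = I^2 * R = 12.97^2 * 0.0575 = 9.673 W

V=2.6042 V, P=33.78 W, Q=9.673 W


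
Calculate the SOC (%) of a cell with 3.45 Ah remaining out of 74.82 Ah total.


SOC% = 3.45 / 74.82 * 100 = 4.611%

4.611%


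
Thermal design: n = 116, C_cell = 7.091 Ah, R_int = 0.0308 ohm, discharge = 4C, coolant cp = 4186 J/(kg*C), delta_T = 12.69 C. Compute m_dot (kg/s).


Step 1: I = 4 * 7.091 = 28.364 A
Step 2: Q_cell = I^2 * R = 28.364^2 * 0.0308 = 24.779 W
Step 3: Q_total = 116 * 24.779 = 2874.4 W
Step 4: m_dot = Q_total / (cp * dT) = 2874.4 / (4186 * 12.69) = 0.05411 kg/s

0.05411 kg/s


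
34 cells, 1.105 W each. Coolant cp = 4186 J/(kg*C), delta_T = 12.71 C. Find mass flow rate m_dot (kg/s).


Q_total = 34 * 1.105 = 37.57 W
m_dot = Q_total / (cp * dT) = 37.57 / (4186 * 12.71) = 7.061e-04 kg/s

7.061e-04 kg/s


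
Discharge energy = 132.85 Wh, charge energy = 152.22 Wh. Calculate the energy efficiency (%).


eta_e = E_dis / E_chg * 100 = 132.85 / 152.22 * 100 = 87.27%

87.27%


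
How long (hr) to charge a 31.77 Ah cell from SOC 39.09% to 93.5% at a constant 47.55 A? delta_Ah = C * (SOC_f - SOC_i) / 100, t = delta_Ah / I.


delta_Ah = 31.77 * (93.5 - 39.09) / 100 = 17.286 Ah
t = delta_Ah / I = 17.286 / 47.55 = 0.3635 hr

0.3635 hr


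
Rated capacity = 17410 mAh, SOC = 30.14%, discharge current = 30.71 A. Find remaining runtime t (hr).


Convert: C_total = 17410 mAh = 17.41 Ah
Step 1: remaining = SOC/100 * C_total = 30.14/100 * 17.41 = 5.2474 Ah
Step 2: t = remaining / I = 5.2474 / 30.71 = 0.1709 hr

0.1709 hr


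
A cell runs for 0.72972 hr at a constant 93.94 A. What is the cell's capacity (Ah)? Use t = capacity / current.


C = I * t = 93.94 * 0.72972 = 68.55 Ah

68.55 Ah


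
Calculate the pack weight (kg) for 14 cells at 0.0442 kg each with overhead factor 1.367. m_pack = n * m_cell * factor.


Cell mass sum = 14 * 0.0442 = 0.6188 kg
With overhead 1.367: m_pack = 0.6188 * 1.367 = 0.8459 kg

0.8459 kg


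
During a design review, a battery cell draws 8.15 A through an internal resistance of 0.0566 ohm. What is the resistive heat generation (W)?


Q = I^2 * R = 8.15^2 * 0.0566 = 3.760 W

3.760 W


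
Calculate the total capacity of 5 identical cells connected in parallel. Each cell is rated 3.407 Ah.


C_total = 5 * 3.407 = 17.035 Ah

17.035 Ah


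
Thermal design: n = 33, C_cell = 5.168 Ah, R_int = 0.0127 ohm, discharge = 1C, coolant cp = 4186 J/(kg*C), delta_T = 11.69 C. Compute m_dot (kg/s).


Step 1: I = 1 * 5.168 = 5.168 A
Step 2: Q_cell = I^2 * R = 5.168^2 * 0.0127 = 0.33919 W
Step 3: Q_total = 33 * 0.33919 = 11.193 W
Step 4: m_dot = Q_total / (cp * dT) = 11.193 / (4186 * 11.69) = 2.287e-04 kg/s

2.287e-04 kg/s


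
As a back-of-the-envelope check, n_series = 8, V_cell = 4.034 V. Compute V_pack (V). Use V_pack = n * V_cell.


V_pack = n * V_cell = 8 * 4.034 = 32.272 V

32.272 V


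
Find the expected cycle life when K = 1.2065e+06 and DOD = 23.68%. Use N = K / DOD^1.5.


DOD^1.5 = 115.23
N = K / DOD^1.5 = 1.2065e+06 / 115.23 = 10470

10470 cycles


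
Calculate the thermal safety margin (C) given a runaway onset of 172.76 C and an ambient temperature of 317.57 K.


Convert: T_ambient = 317.57 K = 44.42 C
margin = 172.76 - 44.42 = 128.34 C

128.34 C


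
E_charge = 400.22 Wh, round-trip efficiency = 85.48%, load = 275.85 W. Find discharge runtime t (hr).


Step 1: E_discharge = eta/100 * E_charge = 85.48/100 * 400.22 = 342.11 Wh
Step 2: t = E_discharge / P = 342.11 / 275.85 = 1.240 hr

1.240 hr


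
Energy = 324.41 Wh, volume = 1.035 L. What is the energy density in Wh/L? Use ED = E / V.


Volumetric ED = 324.41 Wh / 1.035 L = 313.4 Wh/L

313.4 Wh/L


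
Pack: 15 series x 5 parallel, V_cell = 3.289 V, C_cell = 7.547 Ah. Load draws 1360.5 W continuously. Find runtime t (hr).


Step 1: E_pack = Ns * V_cell * Np * C_cell = 15 * 3.289 * 5 * 7.547 = 1861.7 Wh
Step 2: t = E_pack / P = 1861.7 / 1360.5 = 1.368 hr

1.368 hr


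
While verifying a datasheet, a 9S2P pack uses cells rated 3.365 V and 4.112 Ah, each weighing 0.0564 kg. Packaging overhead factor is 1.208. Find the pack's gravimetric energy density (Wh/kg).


Step 1: V_pack = 9 * 3.365 = 30.285 V
Step 2: C_pack = 2 * 4.112 = 8.224 Ah
Step 3: E_pack = V_pack * C_pack = 30.285 * 8.224 = 249.06 Wh
Step 4: m_pack = 9 * 2 * 0.0564 * 1.208 = 1.2264 kg
Step 5: ED = E_pack / m_pack = 249.06 / 1.2264 = 203.1 Wh/kg

203.1 Wh/kg


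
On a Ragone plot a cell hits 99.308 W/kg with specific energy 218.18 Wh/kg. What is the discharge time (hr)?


t = E / P = 218.18 / 99.308 = 2.197 hr

2.197 hr


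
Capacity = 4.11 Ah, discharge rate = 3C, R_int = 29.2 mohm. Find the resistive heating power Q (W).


Convert: R = 29.2 mohm = 0.0292 ohm
Step 1: I = C_rate * capacity = 3 * 4.11 = 12.33 A
Step 2: Q = I^2 * R = 12.33^2 * 0.0292 = 152.03 * 0.0292 = 4.439 W

4.439 W


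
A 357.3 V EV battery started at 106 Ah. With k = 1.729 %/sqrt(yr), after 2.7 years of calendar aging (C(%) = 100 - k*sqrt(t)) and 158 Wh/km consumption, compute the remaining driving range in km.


Step 1: capacity retention = 100 - 1.729 * sqrt(2.7) = 100 - 1.729 * 1.6432 = 97.159%
Step 2: C_now = 106 * 97.159/100 = 102.99 Ah
Step 3: E_pack = V * C_now = 357.3 * 102.99 = 36798 Wh
Step 4: range = E_pack / consumption = 36798 / 158 = 232.9 km

232.9 km


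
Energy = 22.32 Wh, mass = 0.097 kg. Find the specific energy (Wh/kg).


ED = E / m = 22.32 / 0.097 = 230.1 Wh/kg

230.1 Wh/kg


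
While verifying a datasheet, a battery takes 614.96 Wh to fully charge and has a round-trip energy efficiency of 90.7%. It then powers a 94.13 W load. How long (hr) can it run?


Step 1: E_discharge = eta/100 * E_charge = 90.7/100 * 614.96 = 557.77 Wh
Step 2: t = E_discharge / P = 557.77 / 94.13 = 5.926 hr

5.926 hr


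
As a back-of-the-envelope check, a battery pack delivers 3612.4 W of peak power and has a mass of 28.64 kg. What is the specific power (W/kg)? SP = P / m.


Specific power = 3612.4 W / 28.64 kg = 126.1 W/kg

126.1 W/kg


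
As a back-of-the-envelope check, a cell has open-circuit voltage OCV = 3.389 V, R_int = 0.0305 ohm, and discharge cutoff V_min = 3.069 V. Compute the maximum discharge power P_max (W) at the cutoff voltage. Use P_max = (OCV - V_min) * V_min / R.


P_max = (OCV - V_min) * V_min / R = (3.389 - 3.069) * 3.069 / 0.0305 = 0.32 * 3.069 / 0.0305 = 32.20 W

32.20 W


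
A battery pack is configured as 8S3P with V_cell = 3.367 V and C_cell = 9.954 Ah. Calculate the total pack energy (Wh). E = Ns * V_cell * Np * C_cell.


V_pack = 8 * 3.367 = 26.936 V
C_pack = 3 * 9.954 = 29.862 Ah
E = V_pack * C_pack = 26.936 * 29.862 = 804.4 Wh

804.4 Wh


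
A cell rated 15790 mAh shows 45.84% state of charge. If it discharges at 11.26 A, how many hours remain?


Convert: C_total = 15790 mAh = 15.79 Ah
Step 1: remaining = SOC/100 * C_total = 45.84/100 * 15.79 = 7.2381 Ah
Step 2: t = remaining / I = 7.2381 / 11.26 = 0.6428 hr

0.6428 hr


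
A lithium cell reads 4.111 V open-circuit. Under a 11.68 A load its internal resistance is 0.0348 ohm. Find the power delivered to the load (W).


Step 1: V_terminal = OCV - I*R = 4.111 - 11.68 * 0.0348 = 3.7045 V
Step 2: P_out = V_terminal * I = 3.7045 * 11.68 = 43.27 W

43.27 W


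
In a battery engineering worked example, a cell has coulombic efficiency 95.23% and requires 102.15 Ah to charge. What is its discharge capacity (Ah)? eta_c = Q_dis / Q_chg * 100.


Q_dis = eta/100 * Q_chg = 95.23/100 * 102.15 = 97.28 Ah

97.28 Ah


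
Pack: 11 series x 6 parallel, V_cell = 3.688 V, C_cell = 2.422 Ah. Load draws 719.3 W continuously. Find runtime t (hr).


Step 1: E_pack = Ns * V_cell * Np * C_cell = 11 * 3.688 * 6 * 2.422 = 589.53 Wh
Step 2: t = E_pack / P = 589.53 / 719.3 = 0.8196 hr

0.8196 hr


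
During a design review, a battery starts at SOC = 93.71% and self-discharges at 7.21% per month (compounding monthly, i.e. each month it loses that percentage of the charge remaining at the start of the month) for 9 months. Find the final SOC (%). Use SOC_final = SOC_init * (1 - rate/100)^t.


decay = (1 - 7.21/100)^9 = 0.50993
SOC_final = 93.71 * 0.50993 = 47.79%

47.79%


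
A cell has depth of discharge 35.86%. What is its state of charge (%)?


SOC = 100 - DOD = 100 - 35.86 = 64.14%

64.14%


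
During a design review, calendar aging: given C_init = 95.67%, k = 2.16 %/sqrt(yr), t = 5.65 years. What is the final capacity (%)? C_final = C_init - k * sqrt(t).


sqrt(t) = sqrt(5.65) = 2.377
C_final = 95.67 - 2.16 * 2.377 = 90.54%

90.54%


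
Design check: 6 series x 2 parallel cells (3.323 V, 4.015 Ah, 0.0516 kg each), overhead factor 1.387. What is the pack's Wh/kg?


Step 1: V_pack = 6 * 3.323 = 19.938 V
Step 2: C_pack = 2 * 4.015 = 8.03 Ah
Step 3: E_pack = V_pack * C_pack = 19.938 * 8.03 = 160.1 Wh
Step 4: m_pack = 6 * 2 * 0.0516 * 1.387 = 0.85883 kg
Step 5: ED = E_pack / m_pack = 160.1 / 0.85883 = 186.4 Wh/kg

186.4 Wh/kg


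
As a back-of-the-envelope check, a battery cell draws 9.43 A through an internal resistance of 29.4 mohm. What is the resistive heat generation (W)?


Convert: R = 29.4 mohm = 0.0294 ohm
Q = I^2 * R = 9.43^2 * 0.0294 = 2.614 W

2.614 W


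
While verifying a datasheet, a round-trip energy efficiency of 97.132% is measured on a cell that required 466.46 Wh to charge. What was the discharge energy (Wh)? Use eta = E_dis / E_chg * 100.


E_dis = eta/100 * E_chg = 97.132/100 * 466.46 = 453.1 Wh

453.1 Wh


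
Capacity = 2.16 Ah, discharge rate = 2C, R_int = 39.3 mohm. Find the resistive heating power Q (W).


Convert: R = 39.3 mohm = 0.0393 ohm
Step 1: I = C_rate * capacity = 2 * 2.16 = 4.32 A
Step 2: Q = I^2 * R = 4.32^2 * 0.0393 = 18.662 * 0.0393 = 0.7334 W

0.7334 W


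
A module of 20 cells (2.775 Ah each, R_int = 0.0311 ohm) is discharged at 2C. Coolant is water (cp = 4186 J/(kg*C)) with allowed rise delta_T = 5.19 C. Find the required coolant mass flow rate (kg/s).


Step 1: I = 2 * 2.775 = 5.55 A
Step 2: Q_cell = I^2 * R = 5.55^2 * 0.0311 = 0.95796 W
Step 3: Q_total = 20 * 0.95796 = 19.159 W
Step 4: m_dot = Q_total / (cp * dT) = 19.159 / (4186 * 5.19) = 8.819e-04 kg/s

8.819e-04 kg/s


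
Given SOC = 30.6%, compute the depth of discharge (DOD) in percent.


Complement of SOC: DOD = 100% - 30.6% = 69.4%

69.4%


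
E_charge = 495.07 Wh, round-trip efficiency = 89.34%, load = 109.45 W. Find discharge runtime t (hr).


Step 1: E_discharge = eta/100 * E_charge = 89.34/100 * 495.07 = 442.3 Wh
Step 2: t = E_discharge / P = 442.3 / 109.45 = 4.041 hr

4.041 hr


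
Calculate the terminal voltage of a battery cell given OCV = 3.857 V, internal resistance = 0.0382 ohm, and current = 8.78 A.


IR drop = 8.78 * 0.0382 = 0.3354 V
V = 3.857 - 0.3354 = 3.522 V

3.522 V


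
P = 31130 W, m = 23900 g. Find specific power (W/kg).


Convert: m = 23900 g = 23.9 kg
Specific power = 31130 W / 23.9 kg = 1303 W/kg

1303 W/kg


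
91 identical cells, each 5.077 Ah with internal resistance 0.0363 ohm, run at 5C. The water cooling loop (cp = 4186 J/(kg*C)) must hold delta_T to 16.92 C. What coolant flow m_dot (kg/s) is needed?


Step 1: I = 5 * 5.077 = 25.385 A
Step 2: Q_cell = I^2 * R = 25.385^2 * 0.0363 = 23.392 W
Step 3: Q_total = 91 * 23.392 = 2128.7 W
Step 4: m_dot = Q_total / (cp * dT) = 2128.7 / (4186 * 16.92) = 0.03005 kg/s

0.03005 kg/s


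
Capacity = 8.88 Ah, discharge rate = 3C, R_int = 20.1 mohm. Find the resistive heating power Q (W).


Convert: R = 20.1 mohm = 0.0201 ohm
Step 1: I = C_rate * capacity = 3 * 8.88 = 26.64 A
Step 2: Q = I^2 * R = 26.64^2 * 0.0201 = 709.69 * 0.0201 = 14.26 W

14.26 W


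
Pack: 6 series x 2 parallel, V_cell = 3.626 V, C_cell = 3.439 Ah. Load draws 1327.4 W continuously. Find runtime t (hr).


Step 1: E_pack = Ns * V_cell * Np * C_cell = 6 * 3.626 * 2 * 3.439 = 149.64 Wh
Step 2: t = E_pack / P = 149.64 / 1327.4 = 0.1127 hr

0.1127 hr


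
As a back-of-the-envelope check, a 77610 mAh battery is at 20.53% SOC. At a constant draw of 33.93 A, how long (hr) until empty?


Convert: C_total = 77610 mAh = 77.61 Ah
Step 1: remaining = SOC/100 * C_total = 20.53/100 * 77.61 = 15.933 Ah
Step 2: t = remaining / I = 15.933 / 33.93 = 0.4696 hr

0.4696 hr


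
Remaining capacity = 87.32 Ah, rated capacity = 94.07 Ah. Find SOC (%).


SOC = (remaining / total) * 100 = (87.32 / 94.07) * 100 = 92.82%

92.82%


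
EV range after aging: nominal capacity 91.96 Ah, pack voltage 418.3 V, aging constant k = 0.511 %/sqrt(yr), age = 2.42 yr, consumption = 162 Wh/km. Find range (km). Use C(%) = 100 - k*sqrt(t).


Step 1: capacity retention = 100 - 0.511 * sqrt(2.42) = 100 - 0.511 * 1.5556 = 99.205%
Step 2: C_now = 91.96 * 99.205/100 = 91.229 Ah
Step 3: E_pack = V * C_now = 418.3 * 91.229 = 38161 Wh
Step 4: range = E_pack / consumption = 38161 / 162 = 235.6 km

235.6 km


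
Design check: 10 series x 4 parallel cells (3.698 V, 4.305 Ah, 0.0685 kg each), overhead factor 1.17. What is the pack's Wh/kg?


Step 1: V_pack = 10 * 3.698 = 36.98 V
Step 2: C_pack = 4 * 4.305 = 17.22 Ah
Step 3: E_pack = V_pack * C_pack = 36.98 * 17.22 = 636.8 Wh
Step 4: m_pack = 10 * 4 * 0.0685 * 1.17 = 3.2058 kg
Step 5: ED = E_pack / m_pack = 636.8 / 3.2058 = 198.6 Wh/kg

198.6 Wh/kg


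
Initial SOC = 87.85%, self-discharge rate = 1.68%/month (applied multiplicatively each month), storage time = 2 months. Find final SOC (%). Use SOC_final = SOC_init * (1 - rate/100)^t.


Monthly retention factor = 1 - 1.68/100 = 0.9832
Over 2 months: factor^2 = 0.96668
SOC_final = 87.85 * 0.96668 = 84.92%

84.92%


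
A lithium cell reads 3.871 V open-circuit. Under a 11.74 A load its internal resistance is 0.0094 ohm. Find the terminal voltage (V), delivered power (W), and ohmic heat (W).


Step 1: V_terminal = OCV - I*R = 3.871 - 11.74 * 0.0094 = 3.7606 V
Step 2: P_out = V_terminal * I = 3.7606 * 11.74 = 44.15 W
Step 3: Q = I^2 * R = 11.74^2 * 0.0094 = 1.296 W

V=3.7606 V, P=44.15 W, Q=1.296 W


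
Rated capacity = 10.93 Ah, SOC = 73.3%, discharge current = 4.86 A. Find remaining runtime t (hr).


Step 1: remaining = SOC/100 * C_total = 73.3/100 * 10.93 = 8.0117 Ah
Step 2: t = remaining / I = 8.0117 / 4.86 = 1.648 hr

1.648 hr


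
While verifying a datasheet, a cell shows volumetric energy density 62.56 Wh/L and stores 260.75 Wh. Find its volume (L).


V = E / ED = 260.75 / 62.56 = 4.168 L

4.168 L


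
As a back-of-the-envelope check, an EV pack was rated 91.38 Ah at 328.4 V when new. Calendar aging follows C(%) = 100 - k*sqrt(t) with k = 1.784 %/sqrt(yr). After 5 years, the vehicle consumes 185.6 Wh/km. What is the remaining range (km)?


Step 1: capacity retention = 100 - 1.784 * sqrt(5) = 100 - 1.784 * 2.2361 = 96.011%
Step 2: C_now = 91.38 * 96.011/100 = 87.735 Ah
Step 3: E_pack = V * C_now = 328.4 * 87.735 = 28812 Wh
Step 4: range = E_pack / consumption = 28812 / 185.6 = 155.2 km

155.2 km


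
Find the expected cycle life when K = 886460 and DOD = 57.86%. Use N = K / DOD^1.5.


Step 1: DOD^1.5 = 57.86^1.5 = 440.12
Step 2: N = 886460 / 440.12 = 2014 cycles

2014 cycles


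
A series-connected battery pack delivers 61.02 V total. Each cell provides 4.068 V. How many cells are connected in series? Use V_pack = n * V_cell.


n = V_pack / V_cell = 61.02 / 4.068 = 15

15


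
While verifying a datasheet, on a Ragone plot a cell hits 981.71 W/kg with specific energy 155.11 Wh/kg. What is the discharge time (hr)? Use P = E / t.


t = E / P = 155.11 / 981.71 = 0.1580 hr

0.1580 hr


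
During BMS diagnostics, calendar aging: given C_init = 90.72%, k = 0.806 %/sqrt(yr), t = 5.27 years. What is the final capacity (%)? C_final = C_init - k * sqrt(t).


sqrt(t) = sqrt(5.27) = 2.2956
C_final = 90.72 - 0.806 * 2.2956 = 88.87%

88.87%


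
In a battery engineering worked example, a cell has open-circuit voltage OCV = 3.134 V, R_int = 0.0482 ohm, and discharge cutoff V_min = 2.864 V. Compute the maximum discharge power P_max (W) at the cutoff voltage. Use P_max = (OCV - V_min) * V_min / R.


P_max = (OCV - V_min) * V_min / R = (3.134 - 2.864) * 2.864 / 0.0482 = 0.27 * 2.864 / 0.0482 = 16.04 W

16.04 W


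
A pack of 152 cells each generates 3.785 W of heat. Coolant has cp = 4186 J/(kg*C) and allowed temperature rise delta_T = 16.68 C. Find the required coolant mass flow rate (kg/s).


Q_total = 152 * 3.785 = 575.32 W
m_dot = Q_total / (cp * dT) = 575.32 / (4186 * 16.68) = 0.008240 kg/s

0.008240 kg/s


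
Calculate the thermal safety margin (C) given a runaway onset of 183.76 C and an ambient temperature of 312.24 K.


Convert: T_ambient = 312.24 K = 39.09 C
margin = 183.76 - 39.09 = 144.67 C

144.67 C


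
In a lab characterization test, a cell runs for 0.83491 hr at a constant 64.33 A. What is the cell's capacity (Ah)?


C = I * t = 64.33 * 0.83491 = 53.71 Ah

53.71 Ah


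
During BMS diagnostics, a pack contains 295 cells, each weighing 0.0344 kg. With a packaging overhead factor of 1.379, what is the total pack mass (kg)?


m_pack = n * m_cell * overhead = 295 * 0.0344 * 1.379 = 13.99 kg

13.99 kg


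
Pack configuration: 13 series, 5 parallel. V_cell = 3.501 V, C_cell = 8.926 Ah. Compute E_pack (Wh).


E = Ns * Vcell * Np * Ccell = 13 * 3.501 * 5 * 8.926 = 2031 Wh

2031 Wh


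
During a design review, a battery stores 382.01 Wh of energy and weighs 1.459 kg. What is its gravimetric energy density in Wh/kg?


ED = E / m = 382.01 / 1.459 = 261.8 Wh/kg

261.8 Wh/kg


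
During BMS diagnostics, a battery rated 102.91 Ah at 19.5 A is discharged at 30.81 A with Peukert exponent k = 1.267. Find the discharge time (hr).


Step 1: t_rated = C / I_rated = 102.91 / 19.5 = 5.2774 hr
Step 2: ratio = 19.5 / 30.81 = 0.63291
Step 3: ratio^k = 0.63291^1.267 = 0.56014
Step 4: t = t_rated * ratio^k = 5.2774 * 0.56014 = 2.956 hr

2.956 hr


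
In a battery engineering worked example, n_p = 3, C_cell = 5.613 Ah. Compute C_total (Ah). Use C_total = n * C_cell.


Parallel capacities add: 3 * 5.613 Ah = 16.839 Ah

16.839 Ah


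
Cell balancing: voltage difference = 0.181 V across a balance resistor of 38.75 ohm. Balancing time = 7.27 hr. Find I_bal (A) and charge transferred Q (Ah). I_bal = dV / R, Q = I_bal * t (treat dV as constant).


First, Ohm's law: I_bal = 0.181 V / 38.75 ohm = 0.004671 A
Then Q = I * t = 0.004671 A * 7.27 hr = 0.03396 Ah

I=0.004671 A, Q=0.03396 Ah


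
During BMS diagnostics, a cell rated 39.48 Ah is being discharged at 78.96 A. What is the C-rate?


Rearranging: C_rate = 78.96 / 39.48 = 2C

2C


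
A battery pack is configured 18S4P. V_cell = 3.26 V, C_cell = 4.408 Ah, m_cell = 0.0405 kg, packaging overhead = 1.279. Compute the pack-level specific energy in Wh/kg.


Step 1: V_pack = 18 * 3.26 = 58.68 V
Step 2: C_pack = 4 * 4.408 = 17.632 Ah
Step 3: E_pack = V_pack * C_pack = 58.68 * 17.632 = 1034.6 Wh
Step 4: m_pack = 18 * 4 * 0.0405 * 1.279 = 3.7296 kg
Step 5: ED = E_pack / m_pack = 1034.6 / 3.7296 = 277.4 Wh/kg

277.4 Wh/kg


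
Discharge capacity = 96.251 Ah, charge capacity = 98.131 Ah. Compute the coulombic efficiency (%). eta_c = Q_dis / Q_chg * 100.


Coulombic efficiency = 96.251/98.131 * 100% = 98.08%

98.08%


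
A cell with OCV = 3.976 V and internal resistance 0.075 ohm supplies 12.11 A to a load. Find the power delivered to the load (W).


Step 1: V_terminal = OCV - I*R = 3.976 - 12.11 * 0.075 = 3.0678 V
Step 2: P_out = V_terminal * I = 3.0678 * 12.11 = 37.15 W

37.15 W


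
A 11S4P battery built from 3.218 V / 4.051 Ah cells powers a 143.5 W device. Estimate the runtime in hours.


Step 1: E_pack = Ns * V_cell * Np * C_cell = 11 * 3.218 * 4 * 4.051 = 573.59 Wh
Step 2: t = E_pack / P = 573.59 / 143.5 = 3.997 hr

3.997 hr


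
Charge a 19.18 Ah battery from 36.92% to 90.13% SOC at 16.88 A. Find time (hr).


Step 1: dSOC = 90.13% - 36.92% = 53.21%
Step 2: delta_Ah = 19.18 * 53.21 / 100 = 10.206 Ah
Step 3: t = 10.206 / 16.88 = 0.6046 hr

0.6046 hr


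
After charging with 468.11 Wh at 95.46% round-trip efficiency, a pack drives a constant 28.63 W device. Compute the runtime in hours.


Step 1: E_discharge = eta/100 * E_charge = 95.46/100 * 468.11 = 446.86 Wh
Step 2: t = E_discharge / P = 446.86 / 28.63 = 15.61 hr

15.61 hr


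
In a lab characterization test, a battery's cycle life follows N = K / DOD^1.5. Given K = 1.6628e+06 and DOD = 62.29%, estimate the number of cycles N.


DOD^1.5 = 491.62
N = K / DOD^1.5 = 1.6628e+06 / 491.62 = 3382

3382 cycles


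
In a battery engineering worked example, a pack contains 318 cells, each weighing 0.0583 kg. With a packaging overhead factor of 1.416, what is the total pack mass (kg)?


Cell mass sum = 318 * 0.0583 = 18.539 kg
With overhead 1.416: m_pack = 18.539 * 1.416 = 26.25 kg

26.25 kg


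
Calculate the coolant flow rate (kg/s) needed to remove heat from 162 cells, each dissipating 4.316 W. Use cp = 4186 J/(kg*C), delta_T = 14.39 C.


Step 1: Total heat Q = 162 * 4.316 W = 699.19 W
Step 2: denom = cp * dT = 4186 * 14.39 = 60237
Step 3: m_dot = 699.19 / 60237 = 0.01161 kg/s

0.01161 kg/s


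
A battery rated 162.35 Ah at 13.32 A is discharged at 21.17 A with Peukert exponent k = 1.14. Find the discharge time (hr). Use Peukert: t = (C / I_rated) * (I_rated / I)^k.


t_rated = C / I_rated = 162.35 / 13.32 = 12.188 hr
(I_rated/I)^k = (0.62919)^1.14 = 0.58967
t = t_rated * (I_rated/I)^k = 12.188 * 0.58967 = 7.187 hr

7.187 hr


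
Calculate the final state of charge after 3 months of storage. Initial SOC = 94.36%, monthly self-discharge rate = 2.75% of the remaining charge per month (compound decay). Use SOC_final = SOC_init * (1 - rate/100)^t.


decay = (1 - 2.75/100)^3 = 0.91975
SOC_final = 94.36 * 0.91975 = 86.79%

86.79%


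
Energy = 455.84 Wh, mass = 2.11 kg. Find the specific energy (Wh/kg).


ED = E / m = 455.84 / 2.11 = 216.0 Wh/kg

216.0 Wh/kg


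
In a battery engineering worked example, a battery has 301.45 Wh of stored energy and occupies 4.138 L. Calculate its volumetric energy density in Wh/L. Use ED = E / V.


Volumetric ED = 301.45 Wh / 4.138 L = 72.85 Wh/L

72.85 Wh/L


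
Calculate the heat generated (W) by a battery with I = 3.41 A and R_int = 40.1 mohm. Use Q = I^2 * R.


Convert: R = 40.1 mohm = 0.0401 ohm
I^2 = 11.628
Q = 11.628 * 0.0401 = 0.4663 W

0.4663 W


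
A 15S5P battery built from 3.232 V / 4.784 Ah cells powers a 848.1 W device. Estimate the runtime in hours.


Step 1: E_pack = Ns * V_cell * Np * C_cell = 15 * 3.232 * 5 * 4.784 = 1159.6 Wh
Step 2: t = E_pack / P = 1159.6 / 848.1 = 1.367 hr

1.367 hr


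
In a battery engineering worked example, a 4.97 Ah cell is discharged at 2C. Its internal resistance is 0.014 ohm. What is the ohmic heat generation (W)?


Step 1: I = C_rate * capacity = 2 * 4.97 = 9.94 A
Step 2: Q = I^2 * R = 9.94^2 * 0.014 = 98.804 * 0.014 = 1.383 W

1.383 W


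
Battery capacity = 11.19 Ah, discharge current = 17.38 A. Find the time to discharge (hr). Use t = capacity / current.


t = capacity / current = 11.19 / 17.38 = 0.6438 hr

0.6438 hr


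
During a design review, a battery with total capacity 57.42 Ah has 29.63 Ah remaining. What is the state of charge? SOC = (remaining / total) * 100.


SOC = (remaining / total) * 100 = (29.63 / 57.42) * 100 = 51.60%

51.60%


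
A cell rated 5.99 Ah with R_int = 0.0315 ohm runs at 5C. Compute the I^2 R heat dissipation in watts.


Step 1: I = C_rate * capacity = 5 * 5.99 = 29.95 A
Step 2: Q = I^2 * R = 29.95^2 * 0.0315 = 897 * 0.0315 = 28.26 W

28.26 W


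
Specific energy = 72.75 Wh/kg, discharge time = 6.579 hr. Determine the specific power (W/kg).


Specific power = 72.75 Wh/kg / 6.579 hr = 11.06 W/kg

11.06 W/kg


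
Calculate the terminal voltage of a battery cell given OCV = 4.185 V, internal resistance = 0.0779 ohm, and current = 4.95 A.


V = OCV - I*R = 4.185 - 4.95 * 0.0779 = 3.799 V

3.799 V


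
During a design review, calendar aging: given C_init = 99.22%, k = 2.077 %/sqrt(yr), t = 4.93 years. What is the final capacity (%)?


sqrt(t) = sqrt(4.93) = 2.2204
C_final = 99.22 - 2.077 * 2.2204 = 94.61%

94.61%


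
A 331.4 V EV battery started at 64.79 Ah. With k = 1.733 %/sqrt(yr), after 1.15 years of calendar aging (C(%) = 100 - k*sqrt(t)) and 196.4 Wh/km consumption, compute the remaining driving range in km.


Step 1: capacity retention = 100 - 1.733 * sqrt(1.15) = 100 - 1.733 * 1.0724 = 98.142%
Step 2: C_now = 64.79 * 98.142/100 = 63.586 Ah
Step 3: E_pack = V * C_now = 331.4 * 63.586 = 21072 Wh
Step 4: range = E_pack / consumption = 21072 / 196.4 = 107.3 km

107.3 km


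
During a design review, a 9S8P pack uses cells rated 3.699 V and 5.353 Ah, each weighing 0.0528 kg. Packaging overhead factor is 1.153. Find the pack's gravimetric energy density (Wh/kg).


Step 1: V_pack = 9 * 3.699 = 33.291 V
Step 2: C_pack = 8 * 5.353 = 42.824 Ah
Step 3: E_pack = V_pack * C_pack = 33.291 * 42.824 = 1425.7 Wh
Step 4: m_pack = 9 * 8 * 0.0528 * 1.153 = 4.3832 kg
Step 5: ED = E_pack / m_pack = 1425.7 / 4.3832 = 325.3 Wh/kg

325.3 Wh/kg
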